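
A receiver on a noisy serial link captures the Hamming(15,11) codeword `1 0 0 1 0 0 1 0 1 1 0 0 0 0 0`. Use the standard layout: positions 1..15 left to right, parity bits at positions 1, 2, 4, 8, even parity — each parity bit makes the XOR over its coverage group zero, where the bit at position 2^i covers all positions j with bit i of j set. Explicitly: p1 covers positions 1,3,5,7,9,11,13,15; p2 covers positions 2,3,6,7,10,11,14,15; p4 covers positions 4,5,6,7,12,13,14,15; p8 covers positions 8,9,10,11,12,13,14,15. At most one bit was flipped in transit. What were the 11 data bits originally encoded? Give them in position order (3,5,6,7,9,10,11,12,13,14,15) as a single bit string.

00011100000

s1: b1⊕b3⊕b5⊕b7⊕b9⊕b11⊕b13⊕b15 = 1⊕0⊕0⊕1⊕1⊕0⊕0⊕0 = 1
s2: b2⊕b3⊕b6⊕b7⊕b10⊕b11⊕b14⊕b15 = 0⊕0⊕0⊕1⊕1⊕0⊕0⊕0 = 0
s4: b4⊕b5⊕b6⊕b7⊕b12⊕b13⊕b14⊕b15 = 1⊕0⊕0⊕1⊕0⊕0⊕0⊕0 = 0
s8: b8⊕b9⊕b10⊕b11⊕b12⊕b13⊕b14⊕b15 = 0⊕1⊕1⊕0⊕0⊕0⊕0⊕0 = 0
Syndrome (s8...s1) = 0001 → position 1.
Flip bit 1: corrected codeword = 000100101100000
Data bits at positions 3,5,6,7,9,10,11,12,13,14,15: 00011100000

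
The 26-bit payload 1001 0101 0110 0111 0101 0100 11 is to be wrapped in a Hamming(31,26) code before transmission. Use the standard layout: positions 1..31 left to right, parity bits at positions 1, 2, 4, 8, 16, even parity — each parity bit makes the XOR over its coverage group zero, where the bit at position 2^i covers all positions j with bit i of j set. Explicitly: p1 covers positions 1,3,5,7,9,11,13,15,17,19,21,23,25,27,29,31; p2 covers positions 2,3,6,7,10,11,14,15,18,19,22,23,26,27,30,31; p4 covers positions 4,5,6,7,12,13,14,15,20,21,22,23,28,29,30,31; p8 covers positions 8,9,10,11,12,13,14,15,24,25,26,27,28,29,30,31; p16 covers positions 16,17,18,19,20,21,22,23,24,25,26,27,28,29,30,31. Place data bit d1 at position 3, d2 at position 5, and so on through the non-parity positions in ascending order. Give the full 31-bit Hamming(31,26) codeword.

1011001001010110001110101010011

Place data bits at non-power-of-two positions: b3=1, b5=0, b6=0, b7=1, b9=0, b10=1, b11=0, b12=1, b13=0, b14=1, b15=1, b17=0, b18=0, b19=1, b20=1, b21=1, b22=0, b23=1, b24=0, b25=1, b26=0, b27=1, b28=0, b29=0, b30=1, b31=1.
p1 = XOR of data positions {3,5,7,9,11,13,15,17,19,21,23,25,27,29,31} = 1⊕0⊕1⊕0⊕0⊕0⊕1⊕0⊕1⊕1⊕1⊕1⊕1⊕0⊕1 = 1
p2 = XOR of data positions {3,6,7,10,11,14,15,18,19,22,23,26,27,30,31} = 1⊕0⊕1⊕1⊕0⊕1⊕1⊕0⊕1⊕0⊕1⊕0⊕1⊕1⊕1 = 0
p4 = XOR of data positions {5,6,7,12,13,14,15,20,21,22,23,28,29,30,31} = 0⊕0⊕1⊕1⊕0⊕1⊕1⊕1⊕1⊕0⊕1⊕0⊕0⊕1⊕1 = 1
p8 = XOR of data positions {9,10,11,12,13,14,15,24,25,26,27,28,29,30,31} = 0⊕1⊕0⊕1⊕0⊕1⊕1⊕0⊕1⊕0⊕1⊕0⊕0⊕1⊕1 = 0
p16 = XOR of data positions {17,18,19,20,21,22,23,24,25,26,27,28,29,30,31} = 0⊕0⊕1⊕1⊕1⊕0⊕1⊕0⊕1⊕0⊕1⊕0⊕0⊕1⊕1 = 0
Codeword b1..b31 = 1011001001010110001110101010011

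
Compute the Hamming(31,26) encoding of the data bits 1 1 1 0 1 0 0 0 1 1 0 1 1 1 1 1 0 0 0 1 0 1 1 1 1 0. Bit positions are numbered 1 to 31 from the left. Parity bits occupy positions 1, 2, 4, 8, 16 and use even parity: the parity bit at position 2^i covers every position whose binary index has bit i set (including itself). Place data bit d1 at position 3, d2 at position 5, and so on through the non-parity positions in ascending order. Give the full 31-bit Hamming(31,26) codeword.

0111110010001100111110001011110

Place data bits at non-power-of-two positions: b3=1, b5=1, b6=1, b7=0, b9=1, b10=0, b11=0, b12=0, b13=1, b14=1, b15=0, b17=1, b18=1, b19=1, b20=1, b21=1, b22=0, b23=0, b24=0, b25=1, b26=0, b27=1, b28=1, b29=1, b30=1, b31=0.
p1 = XOR of data positions {3,5,7,9,11,13,15,17,19,21,23,25,27,29,31} = 1⊕1⊕0⊕1⊕0⊕1⊕0⊕1⊕1⊕1⊕0⊕1⊕1⊕1⊕0 = 0
p2 = XOR of data positions {3,6,7,10,11,14,15,18,19,22,23,26,27,30,31} = 1⊕1⊕0⊕0⊕0⊕1⊕0⊕1⊕1⊕0⊕0⊕0⊕1⊕1⊕0 = 1
p4 = XOR of data positions {5,6,7,12,13,14,15,20,21,22,23,28,29,30,31} = 1⊕1⊕0⊕0⊕1⊕1⊕0⊕1⊕1⊕0⊕0⊕1⊕1⊕1⊕0 = 1
p8 = XOR of data positions {9,10,11,12,13,14,15,24,25,26,27,28,29,30,31} = 1⊕0⊕0⊕0⊕1⊕1⊕0⊕0⊕1⊕0⊕1⊕1⊕1⊕1⊕0 = 0
p16 = XOR of data positions {17,18,19,20,21,22,23,24,25,26,27,28,29,30,31} = 1⊕1⊕1⊕1⊕1⊕0⊕0⊕0⊕1⊕0⊕1⊕1⊕1⊕1⊕0 = 0
Codeword b1..b31 = 0111110010001100111110001011110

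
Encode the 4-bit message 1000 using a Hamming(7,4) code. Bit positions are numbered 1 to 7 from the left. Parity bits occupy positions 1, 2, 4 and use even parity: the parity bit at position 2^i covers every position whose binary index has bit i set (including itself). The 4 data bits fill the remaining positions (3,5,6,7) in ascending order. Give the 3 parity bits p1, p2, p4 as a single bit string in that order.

110

Place data bits at non-power-of-two positions: b3=1, b5=0, b6=0, b7=0.
p1 = XOR of data positions {3,5,7} = 1⊕0⊕0 = 1
p2 = XOR of data positions {3,6,7} = 1⊕0⊕0 = 1
p4 = XOR of data positions {5,6,7} = 0⊕0⊕0 = 0
Parity bits p1,p2,p4 = 110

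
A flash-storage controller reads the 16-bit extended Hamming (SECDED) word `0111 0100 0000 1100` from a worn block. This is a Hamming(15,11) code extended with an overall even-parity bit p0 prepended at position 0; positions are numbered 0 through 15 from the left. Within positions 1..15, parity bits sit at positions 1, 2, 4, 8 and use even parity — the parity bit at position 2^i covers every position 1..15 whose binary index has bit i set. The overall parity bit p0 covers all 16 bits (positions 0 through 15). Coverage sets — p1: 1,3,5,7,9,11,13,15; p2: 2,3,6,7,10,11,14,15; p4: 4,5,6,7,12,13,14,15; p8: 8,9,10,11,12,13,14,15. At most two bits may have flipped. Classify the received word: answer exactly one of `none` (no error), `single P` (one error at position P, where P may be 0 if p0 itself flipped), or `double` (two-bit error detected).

double

s1: b1⊕b3⊕b5⊕b7⊕b9⊕b11⊕b13⊕b15 = 1⊕1⊕1⊕0⊕0⊕0⊕1⊕0 = 0
s2: b2⊕b3⊕b6⊕b7⊕b10⊕b11⊕b14⊕b15 = 1⊕1⊕0⊕0⊕0⊕0⊕0⊕0 = 0
s4: b4⊕b5⊕b6⊕b7⊕b12⊕b13⊕b14⊕b15 = 0⊕1⊕0⊕0⊕1⊕1⊕0⊕0 = 1
s8: b8⊕b9⊕b10⊕b11⊕b12⊕b13⊕b14⊕b15 = 0⊕0⊕0⊕0⊕1⊕1⊕0⊕0 = 0
Syndrome (s8...s1) = 0100 → position 4.
Overall parity (XOR of all 16 bits, including p0): 0⊕1⊕1⊕1⊕0⊕1⊕0⊕0⊕0⊕0⊕0⊕0⊕1⊕1⊕0⊕0 = 0
Overall=0, syndrome position=4 → double-bit error detected (uncorrectable).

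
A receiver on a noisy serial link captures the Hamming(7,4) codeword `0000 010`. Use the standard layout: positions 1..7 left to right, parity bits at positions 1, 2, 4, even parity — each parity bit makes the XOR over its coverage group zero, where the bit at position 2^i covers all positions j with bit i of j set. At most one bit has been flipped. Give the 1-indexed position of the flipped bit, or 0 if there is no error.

s1: b1⊕b3⊕b5⊕b7 = 0⊕0⊕0⊕0 = 0
s2: b2⊕b3⊕b6⊕b7 = 0⊕0⊕1⊕0 = 1
s4: b4⊕b5⊕b6⊕b7 = 0⊕0⊕1⊕0 = 1
Syndrome (s4...s1) = 110 → position 6.

6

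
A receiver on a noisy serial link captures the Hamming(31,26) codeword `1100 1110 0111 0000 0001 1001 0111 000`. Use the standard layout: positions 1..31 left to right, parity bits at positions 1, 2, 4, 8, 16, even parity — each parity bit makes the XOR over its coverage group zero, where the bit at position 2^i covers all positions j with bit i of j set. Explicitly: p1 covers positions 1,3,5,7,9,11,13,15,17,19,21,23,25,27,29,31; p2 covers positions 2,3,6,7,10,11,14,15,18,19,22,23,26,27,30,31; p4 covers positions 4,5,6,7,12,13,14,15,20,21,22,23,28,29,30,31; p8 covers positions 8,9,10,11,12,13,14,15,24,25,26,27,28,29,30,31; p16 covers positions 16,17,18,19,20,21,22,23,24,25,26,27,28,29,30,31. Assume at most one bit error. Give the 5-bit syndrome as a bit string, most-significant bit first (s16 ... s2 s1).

s1: b1⊕b3⊕b5⊕b7⊕b9⊕b11⊕b13⊕b15⊕b17⊕b19⊕b21⊕b23⊕b25⊕b27⊕b29⊕b31 = 1⊕0⊕1⊕1⊕0⊕1⊕0⊕0⊕0⊕0⊕1⊕0⊕0⊕1⊕0⊕0 = 0
s2: b2⊕b3⊕b6⊕b7⊕b10⊕b11⊕b14⊕b15⊕b18⊕b19⊕b22⊕b23⊕b26⊕b27⊕b30⊕b31 = 1⊕0⊕1⊕1⊕1⊕1⊕0⊕0⊕0⊕0⊕0⊕0⊕1⊕1⊕0⊕0 = 1
s4: b4⊕b5⊕b6⊕b7⊕b12⊕b13⊕b14⊕b15⊕b20⊕b21⊕b22⊕b23⊕b28⊕b29⊕b30⊕b31 = 0⊕1⊕1⊕1⊕1⊕0⊕0⊕0⊕1⊕1⊕0⊕0⊕1⊕0⊕0⊕0 = 1
s8: b8⊕b9⊕b10⊕b11⊕b12⊕b13⊕b14⊕b15⊕b24⊕b25⊕b26⊕b27⊕b28⊕b29⊕b30⊕b31 = 0⊕0⊕1⊕1⊕1⊕0⊕0⊕0⊕1⊕0⊕1⊕1⊕1⊕0⊕0⊕0 = 1
s16: b16⊕b17⊕b18⊕b19⊕b20⊕b21⊕b22⊕b23⊕b24⊕b25⊕b26⊕b27⊕b28⊕b29⊕b30⊕b31 = 0⊕0⊕0⊕0⊕1⊕1⊕0⊕0⊕1⊕0⊕1⊕1⊕1⊕0⊕0⊕0 = 0
Syndrome (s16...s1) = 01110 → position 14.

01110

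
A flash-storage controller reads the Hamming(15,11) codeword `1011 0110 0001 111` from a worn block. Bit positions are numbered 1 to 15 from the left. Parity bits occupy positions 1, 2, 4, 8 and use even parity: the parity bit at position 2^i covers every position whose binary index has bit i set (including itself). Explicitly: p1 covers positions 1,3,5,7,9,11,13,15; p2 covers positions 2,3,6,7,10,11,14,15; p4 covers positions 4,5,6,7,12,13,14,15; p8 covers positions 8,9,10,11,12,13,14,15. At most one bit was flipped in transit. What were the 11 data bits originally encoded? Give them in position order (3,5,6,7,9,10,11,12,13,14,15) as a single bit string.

10100001111

s1: b1⊕b3⊕b5⊕b7⊕b9⊕b11⊕b13⊕b15 = 1⊕1⊕0⊕1⊕0⊕0⊕1⊕1 = 1
s2: b2⊕b3⊕b6⊕b7⊕b10⊕b11⊕b14⊕b15 = 0⊕1⊕1⊕1⊕0⊕0⊕1⊕1 = 1
s4: b4⊕b5⊕b6⊕b7⊕b12⊕b13⊕b14⊕b15 = 1⊕0⊕1⊕1⊕1⊕1⊕1⊕1 = 1
s8: b8⊕b9⊕b10⊕b11⊕b12⊕b13⊕b14⊕b15 = 0⊕0⊕0⊕0⊕1⊕1⊕1⊕1 = 0
Syndrome (s8...s1) = 0111 → position 7.
Flip bit 7: corrected codeword = 101101000001111
Data bits at positions 3,5,6,7,9,10,11,12,13,14,15: 10100001111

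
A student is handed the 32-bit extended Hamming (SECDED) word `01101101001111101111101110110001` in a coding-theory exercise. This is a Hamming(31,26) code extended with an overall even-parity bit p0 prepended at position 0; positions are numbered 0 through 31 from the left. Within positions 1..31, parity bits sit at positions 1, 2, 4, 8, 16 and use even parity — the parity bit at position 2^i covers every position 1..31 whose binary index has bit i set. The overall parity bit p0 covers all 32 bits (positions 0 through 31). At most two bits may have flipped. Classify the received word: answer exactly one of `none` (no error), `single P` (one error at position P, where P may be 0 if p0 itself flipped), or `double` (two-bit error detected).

single 24

s1: b1⊕b3⊕b5⊕b7⊕b9⊕b11⊕b13⊕b15⊕b17⊕b19⊕b21⊕b23⊕b25⊕b27⊕b29⊕b31 = 1⊕0⊕1⊕1⊕0⊕1⊕1⊕0⊕1⊕1⊕0⊕1⊕0⊕1⊕0⊕1 = 0
s2: b2⊕b3⊕b6⊕b7⊕b10⊕b11⊕b14⊕b15⊕b18⊕b19⊕b22⊕b23⊕b26⊕b27⊕b30⊕b31 = 1⊕0⊕0⊕1⊕1⊕1⊕1⊕0⊕1⊕1⊕1⊕1⊕1⊕1⊕0⊕1 = 0
s4: b4⊕b5⊕b6⊕b7⊕b12⊕b13⊕b14⊕b15⊕b20⊕b21⊕b22⊕b23⊕b28⊕b29⊕b30⊕b31 = 1⊕1⊕0⊕1⊕1⊕1⊕1⊕0⊕1⊕0⊕1⊕1⊕0⊕0⊕0⊕1 = 0
s8: b8⊕b9⊕b10⊕b11⊕b12⊕b13⊕b14⊕b15⊕b24⊕b25⊕b26⊕b27⊕b28⊕b29⊕b30⊕b31 = 0⊕0⊕1⊕1⊕1⊕1⊕1⊕0⊕1⊕0⊕1⊕1⊕0⊕0⊕0⊕1 = 1
s16: b16⊕b17⊕b18⊕b19⊕b20⊕b21⊕b22⊕b23⊕b24⊕b25⊕b26⊕b27⊕b28⊕b29⊕b30⊕b31 = 1⊕1⊕1⊕1⊕1⊕0⊕1⊕1⊕1⊕0⊕1⊕1⊕0⊕0⊕0⊕1 = 1
Syndrome (s16...s1) = 11000 → position 24.
Overall parity (XOR of all 32 bits, including p0): 0⊕1⊕1⊕0⊕1⊕1⊕0⊕1⊕0⊕0⊕1⊕1⊕1⊕1⊕1⊕0⊕1⊕1⊕1⊕1⊕1⊕0⊕1⊕1⊕1⊕0⊕1⊕1⊕0⊕0⊕0⊕1 = 1
Overall=1, syndrome position=24 → single-bit error at position 24.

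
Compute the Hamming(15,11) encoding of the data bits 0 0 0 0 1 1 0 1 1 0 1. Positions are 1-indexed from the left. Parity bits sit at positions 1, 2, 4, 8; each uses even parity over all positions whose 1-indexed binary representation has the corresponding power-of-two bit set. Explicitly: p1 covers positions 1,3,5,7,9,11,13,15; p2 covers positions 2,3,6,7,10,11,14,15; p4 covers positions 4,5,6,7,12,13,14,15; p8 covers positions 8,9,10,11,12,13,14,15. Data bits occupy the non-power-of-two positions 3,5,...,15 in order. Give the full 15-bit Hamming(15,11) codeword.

Place data bits at non-power-of-two positions: b3=0, b5=0, b6=0, b7=0, b9=1, b10=1, b11=0, b12=1, b13=1, b14=0, b15=1.
p1 = XOR of data positions {3,5,7,9,11,13,15} = 0⊕0⊕0⊕1⊕0⊕1⊕1 = 1
p2 = XOR of data positions {3,6,7,10,11,14,15} = 0⊕0⊕0⊕1⊕0⊕0⊕1 = 0
p4 = XOR of data positions {5,6,7,12,13,14,15} = 0⊕0⊕0⊕1⊕1⊕0⊕1 = 1
p8 = XOR of data positions {9,10,11,12,13,14,15} = 1⊕1⊕0⊕1⊕1⊕0⊕1 = 1
Codeword b1..b15 = 100100011101101

100100011101101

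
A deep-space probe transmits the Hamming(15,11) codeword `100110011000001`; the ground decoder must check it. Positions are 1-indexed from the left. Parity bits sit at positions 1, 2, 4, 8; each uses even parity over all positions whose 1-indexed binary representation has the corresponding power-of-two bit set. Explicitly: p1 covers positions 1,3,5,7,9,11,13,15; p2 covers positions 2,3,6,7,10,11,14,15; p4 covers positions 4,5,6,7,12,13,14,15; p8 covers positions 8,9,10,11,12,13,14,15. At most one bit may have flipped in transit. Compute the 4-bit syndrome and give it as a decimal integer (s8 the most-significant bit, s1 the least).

s1: b1⊕b3⊕b5⊕b7⊕b9⊕b11⊕b13⊕b15 = 1⊕0⊕1⊕0⊕1⊕0⊕0⊕1 = 0
s2: b2⊕b3⊕b6⊕b7⊕b10⊕b11⊕b14⊕b15 = 0⊕0⊕0⊕0⊕0⊕0⊕0⊕1 = 1
s4: b4⊕b5⊕b6⊕b7⊕b12⊕b13⊕b14⊕b15 = 1⊕1⊕0⊕0⊕0⊕0⊕0⊕1 = 1
s8: b8⊕b9⊕b10⊕b11⊕b12⊕b13⊕b14⊕b15 = 1⊕1⊕0⊕0⊕0⊕0⊕0⊕1 = 1
Syndrome (s8...s1) = 1110 → position 14.

14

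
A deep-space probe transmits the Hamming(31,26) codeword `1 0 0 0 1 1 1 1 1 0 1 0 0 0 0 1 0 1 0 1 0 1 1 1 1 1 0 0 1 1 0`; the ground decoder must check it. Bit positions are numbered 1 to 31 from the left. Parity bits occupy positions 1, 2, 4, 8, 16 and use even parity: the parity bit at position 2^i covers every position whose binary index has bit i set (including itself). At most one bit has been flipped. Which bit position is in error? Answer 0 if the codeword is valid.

s1: b1⊕b3⊕b5⊕b7⊕b9⊕b11⊕b13⊕b15⊕b17⊕b19⊕b21⊕b23⊕b25⊕b27⊕b29⊕b31 = 1⊕0⊕1⊕1⊕1⊕1⊕0⊕0⊕0⊕0⊕0⊕1⊕1⊕0⊕1⊕0 = 0
s2: b2⊕b3⊕b6⊕b7⊕b10⊕b11⊕b14⊕b15⊕b18⊕b19⊕b22⊕b23⊕b26⊕b27⊕b30⊕b31 = 0⊕0⊕1⊕1⊕0⊕1⊕0⊕0⊕1⊕0⊕1⊕1⊕1⊕0⊕1⊕0 = 0
s4: b4⊕b5⊕b6⊕b7⊕b12⊕b13⊕b14⊕b15⊕b20⊕b21⊕b22⊕b23⊕b28⊕b29⊕b30⊕b31 = 0⊕1⊕1⊕1⊕0⊕0⊕0⊕0⊕1⊕0⊕1⊕1⊕0⊕1⊕1⊕0 = 0
s8: b8⊕b9⊕b10⊕b11⊕b12⊕b13⊕b14⊕b15⊕b24⊕b25⊕b26⊕b27⊕b28⊕b29⊕b30⊕b31 = 1⊕1⊕0⊕1⊕0⊕0⊕0⊕0⊕1⊕1⊕1⊕0⊕0⊕1⊕1⊕0 = 0
s16: b16⊕b17⊕b18⊕b19⊕b20⊕b21⊕b22⊕b23⊕b24⊕b25⊕b26⊕b27⊕b28⊕b29⊕b30⊕b31 = 1⊕0⊕1⊕0⊕1⊕0⊕1⊕1⊕1⊕1⊕1⊕0⊕0⊕1⊕1⊕0 = 0
Syndrome (s16...s1) = 00000 → position 0 (no error).

0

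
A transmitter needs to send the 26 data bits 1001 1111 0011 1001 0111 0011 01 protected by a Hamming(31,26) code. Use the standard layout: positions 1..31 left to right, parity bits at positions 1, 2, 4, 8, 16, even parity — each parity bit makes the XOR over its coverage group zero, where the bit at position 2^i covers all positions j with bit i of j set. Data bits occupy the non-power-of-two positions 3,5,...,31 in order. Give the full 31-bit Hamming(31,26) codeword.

Place data bits at non-power-of-two positions: b3=1, b5=0, b6=0, b7=1, b9=1, b10=1, b11=1, b12=1, b13=0, b14=0, b15=1, b17=1, b18=1, b19=0, b20=0, b21=1, b22=0, b23=1, b24=1, b25=1, b26=0, b27=0, b28=1, b29=1, b30=0, b31=1.
p1 = XOR of data positions {3,5,7,9,11,13,15,17,19,21,23,25,27,29,31} = 1⊕0⊕1⊕1⊕1⊕0⊕1⊕1⊕0⊕1⊕1⊕1⊕0⊕1⊕1 = 1
p2 = XOR of data positions {3,6,7,10,11,14,15,18,19,22,23,26,27,30,31} = 1⊕0⊕1⊕1⊕1⊕0⊕1⊕1⊕0⊕0⊕1⊕0⊕0⊕0⊕1 = 0
p4 = XOR of data positions {5,6,7,12,13,14,15,20,21,22,23,28,29,30,31} = 0⊕0⊕1⊕1⊕0⊕0⊕1⊕0⊕1⊕0⊕1⊕1⊕1⊕0⊕1 = 0
p8 = XOR of data positions {9,10,11,12,13,14,15,24,25,26,27,28,29,30,31} = 1⊕1⊕1⊕1⊕0⊕0⊕1⊕1⊕1⊕0⊕0⊕1⊕1⊕0⊕1 = 0
p16 = XOR of data positions {17,18,19,20,21,22,23,24,25,26,27,28,29,30,31} = 1⊕1⊕0⊕0⊕1⊕0⊕1⊕1⊕1⊕0⊕0⊕1⊕1⊕0⊕1 = 1
Codeword b1..b31 = 1010001011110011110010111001101

1010001011110011110010111001101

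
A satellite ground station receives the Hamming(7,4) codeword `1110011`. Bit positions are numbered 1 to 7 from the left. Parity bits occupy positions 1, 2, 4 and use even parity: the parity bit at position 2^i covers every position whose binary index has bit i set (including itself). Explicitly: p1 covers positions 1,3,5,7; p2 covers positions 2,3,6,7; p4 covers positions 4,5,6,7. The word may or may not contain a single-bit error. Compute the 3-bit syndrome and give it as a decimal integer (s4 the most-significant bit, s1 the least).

s1: b1⊕b3⊕b5⊕b7 = 1⊕1⊕0⊕1 = 1
s2: b2⊕b3⊕b6⊕b7 = 1⊕1⊕1⊕1 = 0
s4: b4⊕b5⊕b6⊕b7 = 0⊕0⊕1⊕1 = 0
Syndrome (s4...s1) = 001 → position 1.

1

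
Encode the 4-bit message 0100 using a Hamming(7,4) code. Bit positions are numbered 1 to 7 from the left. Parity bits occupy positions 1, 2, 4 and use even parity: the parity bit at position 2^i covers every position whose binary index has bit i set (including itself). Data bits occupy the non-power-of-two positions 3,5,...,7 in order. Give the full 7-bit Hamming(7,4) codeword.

Place data bits at non-power-of-two positions: b3=0, b5=1, b6=0, b7=0.
p1 = XOR of data positions {3,5,7} = 0⊕1⊕0 = 1
p2 = XOR of data positions {3,6,7} = 0⊕0⊕0 = 0
p4 = XOR of data positions {5,6,7} = 1⊕0⊕0 = 1
Codeword b1..b7 = 1001100

1001100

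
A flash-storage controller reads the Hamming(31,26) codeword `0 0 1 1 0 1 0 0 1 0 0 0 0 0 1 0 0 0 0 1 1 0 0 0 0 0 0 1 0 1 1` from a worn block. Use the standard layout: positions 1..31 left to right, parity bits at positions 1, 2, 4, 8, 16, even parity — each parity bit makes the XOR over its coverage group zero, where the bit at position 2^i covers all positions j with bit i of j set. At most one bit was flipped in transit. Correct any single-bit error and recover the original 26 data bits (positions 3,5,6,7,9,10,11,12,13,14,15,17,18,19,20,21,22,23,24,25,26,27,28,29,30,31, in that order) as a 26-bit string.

s1: b1⊕b3⊕b5⊕b7⊕b9⊕b11⊕b13⊕b15⊕b17⊕b19⊕b21⊕b23⊕b25⊕b27⊕b29⊕b31 = 0⊕1⊕0⊕0⊕1⊕0⊕0⊕1⊕0⊕0⊕1⊕0⊕0⊕0⊕0⊕1 = 1
s2: b2⊕b3⊕b6⊕b7⊕b10⊕b11⊕b14⊕b15⊕b18⊕b19⊕b22⊕b23⊕b26⊕b27⊕b30⊕b31 = 0⊕1⊕1⊕0⊕0⊕0⊕0⊕1⊕0⊕0⊕0⊕0⊕0⊕0⊕1⊕1 = 1
s4: b4⊕b5⊕b6⊕b7⊕b12⊕b13⊕b14⊕b15⊕b20⊕b21⊕b22⊕b23⊕b28⊕b29⊕b30⊕b31 = 1⊕0⊕1⊕0⊕0⊕0⊕0⊕1⊕1⊕1⊕0⊕0⊕1⊕0⊕1⊕1 = 0
s8: b8⊕b9⊕b10⊕b11⊕b12⊕b13⊕b14⊕b15⊕b24⊕b25⊕b26⊕b27⊕b28⊕b29⊕b30⊕b31 = 0⊕1⊕0⊕0⊕0⊕0⊕0⊕1⊕0⊕0⊕0⊕0⊕1⊕0⊕1⊕1 = 1
s16: b16⊕b17⊕b18⊕b19⊕b20⊕b21⊕b22⊕b23⊕b24⊕b25⊕b26⊕b27⊕b28⊕b29⊕b30⊕b31 = 0⊕0⊕0⊕0⊕1⊕1⊕0⊕0⊕0⊕0⊕0⊕0⊕1⊕0⊕1⊕1 = 1
Syndrome (s16...s1) = 11011 → position 27.
Flip bit 27: corrected codeword = 0011010010000010000110000011011
Data bits at positions 3,5,6,7,9,10,11,12,13,14,15,17,18,19,20,21,22,23,24,25,26,27,28,29,30,31: 10101000001000110000011011

10101000001000110000011011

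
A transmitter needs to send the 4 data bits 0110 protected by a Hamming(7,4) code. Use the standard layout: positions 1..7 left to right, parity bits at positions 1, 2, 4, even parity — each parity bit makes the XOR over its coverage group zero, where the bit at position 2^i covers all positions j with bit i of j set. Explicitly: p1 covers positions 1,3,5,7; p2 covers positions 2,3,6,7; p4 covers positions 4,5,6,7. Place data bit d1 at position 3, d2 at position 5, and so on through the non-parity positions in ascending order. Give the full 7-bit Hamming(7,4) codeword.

Place data bits at non-power-of-two positions: b3=0, b5=1, b6=1, b7=0.
p1 = XOR of data positions {3,5,7} = 0⊕1⊕0 = 1
p2 = XOR of data positions {3,6,7} = 0⊕1⊕0 = 1
p4 = XOR of data positions {5,6,7} = 1⊕1⊕0 = 0
Codeword b1..b7 = 1100110

1100110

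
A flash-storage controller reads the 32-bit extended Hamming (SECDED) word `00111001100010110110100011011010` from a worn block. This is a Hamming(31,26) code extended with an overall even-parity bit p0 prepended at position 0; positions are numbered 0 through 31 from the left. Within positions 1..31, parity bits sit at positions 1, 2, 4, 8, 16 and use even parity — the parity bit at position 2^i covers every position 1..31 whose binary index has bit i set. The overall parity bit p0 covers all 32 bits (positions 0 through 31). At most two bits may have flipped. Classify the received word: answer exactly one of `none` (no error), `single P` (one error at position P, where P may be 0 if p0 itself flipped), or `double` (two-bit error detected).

s1: b1⊕b3⊕b5⊕b7⊕b9⊕b11⊕b13⊕b15⊕b17⊕b19⊕b21⊕b23⊕b25⊕b27⊕b29⊕b31 = 0⊕1⊕0⊕1⊕0⊕0⊕0⊕1⊕1⊕0⊕0⊕0⊕1⊕1⊕0⊕0 = 0
s2: b2⊕b3⊕b6⊕b7⊕b10⊕b11⊕b14⊕b15⊕b18⊕b19⊕b22⊕b23⊕b26⊕b27⊕b30⊕b31 = 1⊕1⊕0⊕1⊕0⊕0⊕1⊕1⊕1⊕0⊕0⊕0⊕0⊕1⊕1⊕0 = 0
s4: b4⊕b5⊕b6⊕b7⊕b12⊕b13⊕b14⊕b15⊕b20⊕b21⊕b22⊕b23⊕b28⊕b29⊕b30⊕b31 = 1⊕0⊕0⊕1⊕1⊕0⊕1⊕1⊕1⊕0⊕0⊕0⊕1⊕0⊕1⊕0 = 0
s8: b8⊕b9⊕b10⊕b11⊕b12⊕b13⊕b14⊕b15⊕b24⊕b25⊕b26⊕b27⊕b28⊕b29⊕b30⊕b31 = 1⊕0⊕0⊕0⊕1⊕0⊕1⊕1⊕1⊕1⊕0⊕1⊕1⊕0⊕1⊕0 = 1
s16: b16⊕b17⊕b18⊕b19⊕b20⊕b21⊕b22⊕b23⊕b24⊕b25⊕b26⊕b27⊕b28⊕b29⊕b30⊕b31 = 0⊕1⊕1⊕0⊕1⊕0⊕0⊕0⊕1⊕1⊕0⊕1⊕1⊕0⊕1⊕0 = 0
Syndrome (s16...s1) = 01000 → position 8.
Overall parity (XOR of all 32 bits, including p0): 0⊕0⊕1⊕1⊕1⊕0⊕0⊕1⊕1⊕0⊕0⊕0⊕1⊕0⊕1⊕1⊕0⊕1⊕1⊕0⊕1⊕0⊕0⊕0⊕1⊕1⊕0⊕1⊕1⊕0⊕1⊕0 = 0
Overall=0, syndrome position=8 → double-bit error detected (uncorrectable).

double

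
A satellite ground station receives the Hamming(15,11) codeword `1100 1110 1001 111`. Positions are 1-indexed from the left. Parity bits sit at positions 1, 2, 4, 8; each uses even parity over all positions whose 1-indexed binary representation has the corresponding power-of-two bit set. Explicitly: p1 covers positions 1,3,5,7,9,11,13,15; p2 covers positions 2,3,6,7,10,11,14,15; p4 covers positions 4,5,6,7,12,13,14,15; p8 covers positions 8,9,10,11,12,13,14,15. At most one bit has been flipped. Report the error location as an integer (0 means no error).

14

s1: b1⊕b3⊕b5⊕b7⊕b9⊕b11⊕b13⊕b15 = 1⊕0⊕1⊕1⊕1⊕0⊕1⊕1 = 0
s2: b2⊕b3⊕b6⊕b7⊕b10⊕b11⊕b14⊕b15 = 1⊕0⊕1⊕1⊕0⊕0⊕1⊕1 = 1
s4: b4⊕b5⊕b6⊕b7⊕b12⊕b13⊕b14⊕b15 = 0⊕1⊕1⊕1⊕1⊕1⊕1⊕1 = 1
s8: b8⊕b9⊕b10⊕b11⊕b12⊕b13⊕b14⊕b15 = 0⊕1⊕0⊕0⊕1⊕1⊕1⊕1 = 1
Syndrome (s8...s1) = 1110 → position 14.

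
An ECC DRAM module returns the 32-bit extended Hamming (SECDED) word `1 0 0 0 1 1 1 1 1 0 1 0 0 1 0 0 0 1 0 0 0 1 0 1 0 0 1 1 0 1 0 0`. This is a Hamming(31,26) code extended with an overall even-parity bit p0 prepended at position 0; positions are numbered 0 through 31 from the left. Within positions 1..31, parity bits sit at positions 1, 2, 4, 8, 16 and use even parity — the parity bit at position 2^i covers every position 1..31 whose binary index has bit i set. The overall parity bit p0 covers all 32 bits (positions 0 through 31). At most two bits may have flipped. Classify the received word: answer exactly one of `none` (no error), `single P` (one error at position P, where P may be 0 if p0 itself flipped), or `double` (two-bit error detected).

s1: b1⊕b3⊕b5⊕b7⊕b9⊕b11⊕b13⊕b15⊕b17⊕b19⊕b21⊕b23⊕b25⊕b27⊕b29⊕b31 = 0⊕0⊕1⊕1⊕0⊕0⊕1⊕0⊕1⊕0⊕1⊕1⊕0⊕1⊕1⊕0 = 0
s2: b2⊕b3⊕b6⊕b7⊕b10⊕b11⊕b14⊕b15⊕b18⊕b19⊕b22⊕b23⊕b26⊕b27⊕b30⊕b31 = 0⊕0⊕1⊕1⊕1⊕0⊕0⊕0⊕0⊕0⊕0⊕1⊕1⊕1⊕0⊕0 = 0
s4: b4⊕b5⊕b6⊕b7⊕b12⊕b13⊕b14⊕b15⊕b20⊕b21⊕b22⊕b23⊕b28⊕b29⊕b30⊕b31 = 1⊕1⊕1⊕1⊕0⊕1⊕0⊕0⊕0⊕1⊕0⊕1⊕0⊕1⊕0⊕0 = 0
s8: b8⊕b9⊕b10⊕b11⊕b12⊕b13⊕b14⊕b15⊕b24⊕b25⊕b26⊕b27⊕b28⊕b29⊕b30⊕b31 = 1⊕0⊕1⊕0⊕0⊕1⊕0⊕0⊕0⊕0⊕1⊕1⊕0⊕1⊕0⊕0 = 0
s16: b16⊕b17⊕b18⊕b19⊕b20⊕b21⊕b22⊕b23⊕b24⊕b25⊕b26⊕b27⊕b28⊕b29⊕b30⊕b31 = 0⊕1⊕0⊕0⊕0⊕1⊕0⊕1⊕0⊕0⊕1⊕1⊕0⊕1⊕0⊕0 = 0
Syndrome (s16...s1) = 00000 → position 0 (no error).
Overall parity (XOR of all 32 bits, including p0): 1⊕0⊕0⊕0⊕1⊕1⊕1⊕1⊕1⊕0⊕1⊕0⊕0⊕1⊕0⊕0⊕0⊕1⊕0⊕0⊕0⊕1⊕0⊕1⊕0⊕0⊕1⊕1⊕0⊕1⊕0⊕0 = 0
Overall=0, syndrome position=0 → no error.

none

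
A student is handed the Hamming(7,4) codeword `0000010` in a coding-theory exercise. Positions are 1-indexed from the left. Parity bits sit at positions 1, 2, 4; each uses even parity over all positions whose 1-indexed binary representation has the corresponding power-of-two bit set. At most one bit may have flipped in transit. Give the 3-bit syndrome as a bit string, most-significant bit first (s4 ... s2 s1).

110

s1: b1⊕b3⊕b5⊕b7 = 0⊕0⊕0⊕0 = 0
s2: b2⊕b3⊕b6⊕b7 = 0⊕0⊕1⊕0 = 1
s4: b4⊕b5⊕b6⊕b7 = 0⊕0⊕1⊕0 = 1
Syndrome (s4...s1) = 110 → position 6.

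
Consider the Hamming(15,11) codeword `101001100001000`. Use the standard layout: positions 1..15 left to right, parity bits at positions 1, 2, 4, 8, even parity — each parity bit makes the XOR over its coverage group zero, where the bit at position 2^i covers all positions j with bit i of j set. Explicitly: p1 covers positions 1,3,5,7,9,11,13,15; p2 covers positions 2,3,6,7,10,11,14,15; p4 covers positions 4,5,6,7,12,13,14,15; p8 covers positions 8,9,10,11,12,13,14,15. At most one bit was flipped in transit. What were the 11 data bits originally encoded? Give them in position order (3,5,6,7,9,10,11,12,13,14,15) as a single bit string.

s1: b1⊕b3⊕b5⊕b7⊕b9⊕b11⊕b13⊕b15 = 1⊕1⊕0⊕1⊕0⊕0⊕0⊕0 = 1
s2: b2⊕b3⊕b6⊕b7⊕b10⊕b11⊕b14⊕b15 = 0⊕1⊕1⊕1⊕0⊕0⊕0⊕0 = 1
s4: b4⊕b5⊕b6⊕b7⊕b12⊕b13⊕b14⊕b15 = 0⊕0⊕1⊕1⊕1⊕0⊕0⊕0 = 1
s8: b8⊕b9⊕b10⊕b11⊕b12⊕b13⊕b14⊕b15 = 0⊕0⊕0⊕0⊕1⊕0⊕0⊕0 = 1
Syndrome (s8...s1) = 1111 → position 15.
Flip bit 15: corrected codeword = 101001100001001
Data bits at positions 3,5,6,7,9,10,11,12,13,14,15: 10110001001

10110001001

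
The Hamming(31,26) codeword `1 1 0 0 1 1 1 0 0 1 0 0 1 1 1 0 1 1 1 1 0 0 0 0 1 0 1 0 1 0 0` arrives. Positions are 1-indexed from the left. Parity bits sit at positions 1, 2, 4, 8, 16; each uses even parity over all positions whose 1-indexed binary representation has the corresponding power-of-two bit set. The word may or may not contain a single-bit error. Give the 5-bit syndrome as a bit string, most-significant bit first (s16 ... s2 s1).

s1: b1⊕b3⊕b5⊕b7⊕b9⊕b11⊕b13⊕b15⊕b17⊕b19⊕b21⊕b23⊕b25⊕b27⊕b29⊕b31 = 1⊕0⊕1⊕1⊕0⊕0⊕1⊕1⊕1⊕1⊕0⊕0⊕1⊕1⊕1⊕0 = 0
s2: b2⊕b3⊕b6⊕b7⊕b10⊕b11⊕b14⊕b15⊕b18⊕b19⊕b22⊕b23⊕b26⊕b27⊕b30⊕b31 = 1⊕0⊕1⊕1⊕1⊕0⊕1⊕1⊕1⊕1⊕0⊕0⊕0⊕1⊕0⊕0 = 1
s4: b4⊕b5⊕b6⊕b7⊕b12⊕b13⊕b14⊕b15⊕b20⊕b21⊕b22⊕b23⊕b28⊕b29⊕b30⊕b31 = 0⊕1⊕1⊕1⊕0⊕1⊕1⊕1⊕1⊕0⊕0⊕0⊕0⊕1⊕0⊕0 = 0
s8: b8⊕b9⊕b10⊕b11⊕b12⊕b13⊕b14⊕b15⊕b24⊕b25⊕b26⊕b27⊕b28⊕b29⊕b30⊕b31 = 0⊕0⊕1⊕0⊕0⊕1⊕1⊕1⊕0⊕1⊕0⊕1⊕0⊕1⊕0⊕0 = 1
s16: b16⊕b17⊕b18⊕b19⊕b20⊕b21⊕b22⊕b23⊕b24⊕b25⊕b26⊕b27⊕b28⊕b29⊕b30⊕b31 = 0⊕1⊕1⊕1⊕1⊕0⊕0⊕0⊕0⊕1⊕0⊕1⊕0⊕1⊕0⊕0 = 1
Syndrome (s16...s1) = 11010 → position 26.

11010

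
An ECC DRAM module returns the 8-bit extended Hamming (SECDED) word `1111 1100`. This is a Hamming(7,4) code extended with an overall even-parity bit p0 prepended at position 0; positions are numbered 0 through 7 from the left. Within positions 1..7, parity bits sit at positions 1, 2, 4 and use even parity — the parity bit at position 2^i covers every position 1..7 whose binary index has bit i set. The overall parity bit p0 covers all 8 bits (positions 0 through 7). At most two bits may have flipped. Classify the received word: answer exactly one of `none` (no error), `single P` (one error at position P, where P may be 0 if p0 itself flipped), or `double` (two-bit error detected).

s1: b1⊕b3⊕b5⊕b7 = 1⊕1⊕1⊕0 = 1
s2: b2⊕b3⊕b6⊕b7 = 1⊕1⊕0⊕0 = 0
s4: b4⊕b5⊕b6⊕b7 = 1⊕1⊕0⊕0 = 0
Syndrome (s4...s1) = 001 → position 1.
Overall parity (XOR of all 8 bits, including p0): 1⊕1⊕1⊕1⊕1⊕1⊕0⊕0 = 0
Overall=0, syndrome position=1 → double-bit error detected (uncorrectable).

double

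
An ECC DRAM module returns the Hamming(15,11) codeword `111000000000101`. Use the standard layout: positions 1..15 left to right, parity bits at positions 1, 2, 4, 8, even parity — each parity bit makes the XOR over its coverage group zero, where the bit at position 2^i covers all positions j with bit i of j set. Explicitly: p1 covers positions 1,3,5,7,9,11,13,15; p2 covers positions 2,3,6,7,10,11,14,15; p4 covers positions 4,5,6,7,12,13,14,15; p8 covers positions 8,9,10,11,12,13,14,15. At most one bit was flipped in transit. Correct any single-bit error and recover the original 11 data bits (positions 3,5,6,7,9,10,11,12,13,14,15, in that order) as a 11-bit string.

10000000101

s1: b1⊕b3⊕b5⊕b7⊕b9⊕b11⊕b13⊕b15 = 1⊕1⊕0⊕0⊕0⊕0⊕1⊕1 = 0
s2: b2⊕b3⊕b6⊕b7⊕b10⊕b11⊕b14⊕b15 = 1⊕1⊕0⊕0⊕0⊕0⊕0⊕1 = 1
s4: b4⊕b5⊕b6⊕b7⊕b12⊕b13⊕b14⊕b15 = 0⊕0⊕0⊕0⊕0⊕1⊕0⊕1 = 0
s8: b8⊕b9⊕b10⊕b11⊕b12⊕b13⊕b14⊕b15 = 0⊕0⊕0⊕0⊕0⊕1⊕0⊕1 = 0
Syndrome (s8...s1) = 0010 → position 2.
Flip bit 2: corrected codeword = 101000000000101
Data bits at positions 3,5,6,7,9,10,11,12,13,14,15: 10000000101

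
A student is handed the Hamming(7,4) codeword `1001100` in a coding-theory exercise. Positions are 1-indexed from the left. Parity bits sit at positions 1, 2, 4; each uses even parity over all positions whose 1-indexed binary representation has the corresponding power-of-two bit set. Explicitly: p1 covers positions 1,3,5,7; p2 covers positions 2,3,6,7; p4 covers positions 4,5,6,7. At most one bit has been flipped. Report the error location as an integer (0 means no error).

0

s1: b1⊕b3⊕b5⊕b7 = 1⊕0⊕1⊕0 = 0
s2: b2⊕b3⊕b6⊕b7 = 0⊕0⊕0⊕0 = 0
s4: b4⊕b5⊕b6⊕b7 = 1⊕1⊕0⊕0 = 0
Syndrome (s4...s1) = 000 → position 0 (no error).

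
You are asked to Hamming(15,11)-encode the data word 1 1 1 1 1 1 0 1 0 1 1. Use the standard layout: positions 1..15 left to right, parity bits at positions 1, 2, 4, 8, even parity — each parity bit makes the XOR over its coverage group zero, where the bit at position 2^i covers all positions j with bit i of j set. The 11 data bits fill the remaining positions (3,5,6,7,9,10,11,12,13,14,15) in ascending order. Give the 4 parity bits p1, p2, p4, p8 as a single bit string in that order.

Place data bits at non-power-of-two positions: b3=1, b5=1, b6=1, b7=1, b9=1, b10=1, b11=0, b12=1, b13=0, b14=1, b15=1.
p1 = XOR of data positions {3,5,7,9,11,13,15} = 1⊕1⊕1⊕1⊕0⊕0⊕1 = 1
p2 = XOR of data positions {3,6,7,10,11,14,15} = 1⊕1⊕1⊕1⊕0⊕1⊕1 = 0
p4 = XOR of data positions {5,6,7,12,13,14,15} = 1⊕1⊕1⊕1⊕0⊕1⊕1 = 0
p8 = XOR of data positions {9,10,11,12,13,14,15} = 1⊕1⊕0⊕1⊕0⊕1⊕1 = 1
Parity bits p1,p2,p4,p8 = 1001

1001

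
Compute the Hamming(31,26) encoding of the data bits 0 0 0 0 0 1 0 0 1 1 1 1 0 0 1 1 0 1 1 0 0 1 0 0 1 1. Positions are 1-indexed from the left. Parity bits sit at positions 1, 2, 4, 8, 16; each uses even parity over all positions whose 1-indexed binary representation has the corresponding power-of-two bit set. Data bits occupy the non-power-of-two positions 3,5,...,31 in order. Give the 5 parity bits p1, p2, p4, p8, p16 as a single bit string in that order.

Place data bits at non-power-of-two positions: b3=0, b5=0, b6=0, b7=0, b9=0, b10=1, b11=0, b12=0, b13=1, b14=1, b15=1, b17=1, b18=0, b19=0, b20=1, b21=1, b22=0, b23=1, b24=1, b25=0, b26=0, b27=1, b28=0, b29=0, b30=1, b31=1.
p1 = XOR of data positions {3,5,7,9,11,13,15,17,19,21,23,25,27,29,31} = 0⊕0⊕0⊕0⊕0⊕1⊕1⊕1⊕0⊕1⊕1⊕0⊕1⊕0⊕1 = 1
p2 = XOR of data positions {3,6,7,10,11,14,15,18,19,22,23,26,27,30,31} = 0⊕0⊕0⊕1⊕0⊕1⊕1⊕0⊕0⊕0⊕1⊕0⊕1⊕1⊕1 = 1
p4 = XOR of data positions {5,6,7,12,13,14,15,20,21,22,23,28,29,30,31} = 0⊕0⊕0⊕0⊕1⊕1⊕1⊕1⊕1⊕0⊕1⊕0⊕0⊕1⊕1 = 0
p8 = XOR of data positions {9,10,11,12,13,14,15,24,25,26,27,28,29,30,31} = 0⊕1⊕0⊕0⊕1⊕1⊕1⊕1⊕0⊕0⊕1⊕0⊕0⊕1⊕1 = 0
p16 = XOR of data positions {17,18,19,20,21,22,23,24,25,26,27,28,29,30,31} = 1⊕0⊕0⊕1⊕1⊕0⊕1⊕1⊕0⊕0⊕1⊕0⊕0⊕1⊕1 = 0
Parity bits p1,p2,p4,p8,p16 = 11000

11000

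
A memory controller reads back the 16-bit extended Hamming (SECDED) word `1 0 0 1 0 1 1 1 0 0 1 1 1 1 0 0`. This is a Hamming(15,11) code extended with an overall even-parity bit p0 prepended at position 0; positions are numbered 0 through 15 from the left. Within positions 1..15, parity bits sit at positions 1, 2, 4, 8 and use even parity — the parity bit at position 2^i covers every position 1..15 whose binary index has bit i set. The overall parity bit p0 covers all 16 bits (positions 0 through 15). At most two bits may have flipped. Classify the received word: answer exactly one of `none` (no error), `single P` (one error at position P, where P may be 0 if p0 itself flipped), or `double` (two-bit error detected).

s1: b1⊕b3⊕b5⊕b7⊕b9⊕b11⊕b13⊕b15 = 0⊕1⊕1⊕1⊕0⊕1⊕1⊕0 = 1
s2: b2⊕b3⊕b6⊕b7⊕b10⊕b11⊕b14⊕b15 = 0⊕1⊕1⊕1⊕1⊕1⊕0⊕0 = 1
s4: b4⊕b5⊕b6⊕b7⊕b12⊕b13⊕b14⊕b15 = 0⊕1⊕1⊕1⊕1⊕1⊕0⊕0 = 1
s8: b8⊕b9⊕b10⊕b11⊕b12⊕b13⊕b14⊕b15 = 0⊕0⊕1⊕1⊕1⊕1⊕0⊕0 = 0
Syndrome (s8...s1) = 0111 → position 7.
Overall parity (XOR of all 16 bits, including p0): 1⊕0⊕0⊕1⊕0⊕1⊕1⊕1⊕0⊕0⊕1⊕1⊕1⊕1⊕0⊕0 = 1
Overall=1, syndrome position=7 → single-bit error at position 7.

single 7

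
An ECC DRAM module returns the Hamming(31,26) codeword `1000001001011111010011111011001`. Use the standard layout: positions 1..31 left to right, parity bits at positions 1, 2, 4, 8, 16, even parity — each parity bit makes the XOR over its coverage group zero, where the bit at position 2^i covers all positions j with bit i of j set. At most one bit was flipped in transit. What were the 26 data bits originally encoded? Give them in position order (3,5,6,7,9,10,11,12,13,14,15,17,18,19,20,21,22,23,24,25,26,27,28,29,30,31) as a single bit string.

10010101111010011111011001

s1: b1⊕b3⊕b5⊕b7⊕b9⊕b11⊕b13⊕b15⊕b17⊕b19⊕b21⊕b23⊕b25⊕b27⊕b29⊕b31 = 1⊕0⊕0⊕1⊕0⊕0⊕1⊕1⊕0⊕0⊕1⊕1⊕1⊕1⊕0⊕1 = 1
s2: b2⊕b3⊕b6⊕b7⊕b10⊕b11⊕b14⊕b15⊕b18⊕b19⊕b22⊕b23⊕b26⊕b27⊕b30⊕b31 = 0⊕0⊕0⊕1⊕1⊕0⊕1⊕1⊕1⊕0⊕1⊕1⊕0⊕1⊕0⊕1 = 1
s4: b4⊕b5⊕b6⊕b7⊕b12⊕b13⊕b14⊕b15⊕b20⊕b21⊕b22⊕b23⊕b28⊕b29⊕b30⊕b31 = 0⊕0⊕0⊕1⊕1⊕1⊕1⊕1⊕0⊕1⊕1⊕1⊕1⊕0⊕0⊕1 = 0
s8: b8⊕b9⊕b10⊕b11⊕b12⊕b13⊕b14⊕b15⊕b24⊕b25⊕b26⊕b27⊕b28⊕b29⊕b30⊕b31 = 0⊕0⊕1⊕0⊕1⊕1⊕1⊕1⊕1⊕1⊕0⊕1⊕1⊕0⊕0⊕1 = 0
s16: b16⊕b17⊕b18⊕b19⊕b20⊕b21⊕b22⊕b23⊕b24⊕b25⊕b26⊕b27⊕b28⊕b29⊕b30⊕b31 = 1⊕0⊕1⊕0⊕0⊕1⊕1⊕1⊕1⊕1⊕0⊕1⊕1⊕0⊕0⊕1 = 0
Syndrome (s16...s1) = 00011 → position 3.
Flip bit 3: corrected codeword = 1010001001011111010011111011001
Data bits at positions 3,5,6,7,9,10,11,12,13,14,15,17,18,19,20,21,22,23,24,25,26,27,28,29,30,31: 10010101111010011111011001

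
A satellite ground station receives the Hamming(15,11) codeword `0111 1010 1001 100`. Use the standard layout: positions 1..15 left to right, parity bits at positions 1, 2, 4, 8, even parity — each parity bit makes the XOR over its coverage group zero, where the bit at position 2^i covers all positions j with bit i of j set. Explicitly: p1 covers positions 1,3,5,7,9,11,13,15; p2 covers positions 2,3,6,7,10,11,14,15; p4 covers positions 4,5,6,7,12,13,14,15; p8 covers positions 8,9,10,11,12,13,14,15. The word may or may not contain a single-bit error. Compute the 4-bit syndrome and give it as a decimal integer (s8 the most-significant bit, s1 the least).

15

s1: b1⊕b3⊕b5⊕b7⊕b9⊕b11⊕b13⊕b15 = 0⊕1⊕1⊕1⊕1⊕0⊕1⊕0 = 1
s2: b2⊕b3⊕b6⊕b7⊕b10⊕b11⊕b14⊕b15 = 1⊕1⊕0⊕1⊕0⊕0⊕0⊕0 = 1
s4: b4⊕b5⊕b6⊕b7⊕b12⊕b13⊕b14⊕b15 = 1⊕1⊕0⊕1⊕1⊕1⊕0⊕0 = 1
s8: b8⊕b9⊕b10⊕b11⊕b12⊕b13⊕b14⊕b15 = 0⊕1⊕0⊕0⊕1⊕1⊕0⊕0 = 1
Syndrome (s8...s1) = 1111 → position 15.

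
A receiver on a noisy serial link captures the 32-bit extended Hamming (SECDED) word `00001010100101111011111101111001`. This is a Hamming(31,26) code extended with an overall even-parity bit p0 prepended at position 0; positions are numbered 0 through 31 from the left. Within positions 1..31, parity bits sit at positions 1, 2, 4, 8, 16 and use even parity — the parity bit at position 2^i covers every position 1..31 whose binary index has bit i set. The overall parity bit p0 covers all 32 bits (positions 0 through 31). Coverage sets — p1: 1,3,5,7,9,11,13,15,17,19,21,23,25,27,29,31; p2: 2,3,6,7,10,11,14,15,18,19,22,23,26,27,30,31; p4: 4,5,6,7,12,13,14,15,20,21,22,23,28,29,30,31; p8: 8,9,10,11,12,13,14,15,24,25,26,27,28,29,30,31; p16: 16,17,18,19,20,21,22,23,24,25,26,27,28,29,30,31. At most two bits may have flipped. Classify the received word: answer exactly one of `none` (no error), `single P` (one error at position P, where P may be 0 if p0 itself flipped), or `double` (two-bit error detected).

s1: b1⊕b3⊕b5⊕b7⊕b9⊕b11⊕b13⊕b15⊕b17⊕b19⊕b21⊕b23⊕b25⊕b27⊕b29⊕b31 = 0⊕0⊕0⊕0⊕0⊕1⊕1⊕1⊕0⊕1⊕1⊕1⊕1⊕1⊕0⊕1 = 1
s2: b2⊕b3⊕b6⊕b7⊕b10⊕b11⊕b14⊕b15⊕b18⊕b19⊕b22⊕b23⊕b26⊕b27⊕b30⊕b31 = 0⊕0⊕1⊕0⊕0⊕1⊕1⊕1⊕1⊕1⊕1⊕1⊕1⊕1⊕0⊕1 = 1
s4: b4⊕b5⊕b6⊕b7⊕b12⊕b13⊕b14⊕b15⊕b20⊕b21⊕b22⊕b23⊕b28⊕b29⊕b30⊕b31 = 1⊕0⊕1⊕0⊕0⊕1⊕1⊕1⊕1⊕1⊕1⊕1⊕1⊕0⊕0⊕1 = 1
s8: b8⊕b9⊕b10⊕b11⊕b12⊕b13⊕b14⊕b15⊕b24⊕b25⊕b26⊕b27⊕b28⊕b29⊕b30⊕b31 = 1⊕0⊕0⊕1⊕0⊕1⊕1⊕1⊕0⊕1⊕1⊕1⊕1⊕0⊕0⊕1 = 0
s16: b16⊕b17⊕b18⊕b19⊕b20⊕b21⊕b22⊕b23⊕b24⊕b25⊕b26⊕b27⊕b28⊕b29⊕b30⊕b31 = 1⊕0⊕1⊕1⊕1⊕1⊕1⊕1⊕0⊕1⊕1⊕1⊕1⊕0⊕0⊕1 = 0
Syndrome (s16...s1) = 00111 → position 7.
Overall parity (XOR of all 32 bits, including p0): 0⊕0⊕0⊕0⊕1⊕0⊕1⊕0⊕1⊕0⊕0⊕1⊕0⊕1⊕1⊕1⊕1⊕0⊕1⊕1⊕1⊕1⊕1⊕1⊕0⊕1⊕1⊕1⊕1⊕0⊕0⊕1 = 1
Overall=1, syndrome position=7 → single-bit error at position 7.

single 7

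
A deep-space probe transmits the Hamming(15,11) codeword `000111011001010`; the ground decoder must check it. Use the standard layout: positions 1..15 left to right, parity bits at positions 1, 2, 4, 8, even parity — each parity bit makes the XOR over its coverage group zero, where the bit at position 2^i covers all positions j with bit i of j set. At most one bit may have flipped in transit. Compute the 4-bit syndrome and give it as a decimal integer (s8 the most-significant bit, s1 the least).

s1: b1⊕b3⊕b5⊕b7⊕b9⊕b11⊕b13⊕b15 = 0⊕0⊕1⊕0⊕1⊕0⊕0⊕0 = 0
s2: b2⊕b3⊕b6⊕b7⊕b10⊕b11⊕b14⊕b15 = 0⊕0⊕1⊕0⊕0⊕0⊕1⊕0 = 0
s4: b4⊕b5⊕b6⊕b7⊕b12⊕b13⊕b14⊕b15 = 1⊕1⊕1⊕0⊕1⊕0⊕1⊕0 = 1
s8: b8⊕b9⊕b10⊕b11⊕b12⊕b13⊕b14⊕b15 = 1⊕1⊕0⊕0⊕1⊕0⊕1⊕0 = 0
Syndrome (s8...s1) = 0100 → position 4.

4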